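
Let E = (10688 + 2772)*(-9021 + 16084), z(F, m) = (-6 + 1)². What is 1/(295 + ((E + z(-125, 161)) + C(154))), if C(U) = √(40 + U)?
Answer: 47534150/4518990832444903 - √194/9037981664889806 ≈ 1.0519e-8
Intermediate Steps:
z(F, m) = 25 (z(F, m) = (-5)² = 25)
E = 95067980 (E = 13460*7063 = 95067980)
1/(295 + ((E + z(-125, 161)) + C(154))) = 1/(295 + ((95067980 + 25) + √(40 + 154))) = 1/(295 + (95068005 + √194)) = 1/(95068300 + √194)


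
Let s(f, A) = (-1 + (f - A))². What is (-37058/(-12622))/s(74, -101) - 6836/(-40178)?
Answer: 653455764529/3838442113404 ≈ 0.17024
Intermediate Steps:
s(f, A) = (-1 + f - A)²
(-37058/(-12622))/s(74, -101) - 6836/(-40178) = (-37058/(-12622))/((1 - 101 - 1*74)²) - 6836/(-40178) = (-37058*(-1/12622))/((1 - 101 - 74)²) - 6836*(-1/40178) = 18529/(6311*((-174)²)) + 3418/20089 = (18529/6311)/30276 + 3418/20089 = (18529/6311)*(1/30276) + 3418/20089 = 18529/191071836 + 3418/20089 = 653455764529/3838442113404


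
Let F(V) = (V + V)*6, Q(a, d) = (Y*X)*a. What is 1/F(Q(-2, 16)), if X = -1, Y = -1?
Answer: -1/24 ≈ -0.041667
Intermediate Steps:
Q(a, d) = a (Q(a, d) = (-1*(-1))*a = 1*a = a)
F(V) = 12*V (F(V) = (2*V)*6 = 12*V)
1/F(Q(-2, 16)) = 1/(12*(-2)) = 1/(-24) = -1/24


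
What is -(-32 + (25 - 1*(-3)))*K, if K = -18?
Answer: -72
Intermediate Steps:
-(-32 + (25 - 1*(-3)))*K = -(-32 + (25 - 1*(-3)))*(-18) = -(-32 + (25 + 3))*(-18) = -(-32 + 28)*(-18) = -(-4)*(-18) = -1*72 = -72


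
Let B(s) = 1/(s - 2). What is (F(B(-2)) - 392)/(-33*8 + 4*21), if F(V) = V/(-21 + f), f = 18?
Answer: 4703/2160 ≈ 2.1773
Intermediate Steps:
B(s) = 1/(-2 + s)
F(V) = -V/3 (F(V) = V/(-21 + 18) = V/(-3) = -V/3)
(F(B(-2)) - 392)/(-33*8 + 4*21) = (-1/(3*(-2 - 2)) - 392)/(-33*8 + 4*21) = (-⅓/(-4) - 392)/(-264 + 84) = (-⅓*(-¼) - 392)/(-180) = (1/12 - 392)*(-1/180) = -4703/12*(-1/180) = 4703/2160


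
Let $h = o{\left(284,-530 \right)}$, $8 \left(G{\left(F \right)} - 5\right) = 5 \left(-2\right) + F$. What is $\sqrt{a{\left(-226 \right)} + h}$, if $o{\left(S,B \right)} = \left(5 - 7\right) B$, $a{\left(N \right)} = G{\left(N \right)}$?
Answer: $\frac{\sqrt{4142}}{2} \approx 32.179$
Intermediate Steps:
$G{\left(F \right)} = \frac{15}{4} + \frac{F}{8}$ ($G{\left(F \right)} = 5 + \frac{5 \left(-2\right) + F}{8} = 5 + \frac{-10 + F}{8} = 5 + \left(- \frac{5}{4} + \frac{F}{8}\right) = \frac{15}{4} + \frac{F}{8}$)
$a{\left(N \right)} = \frac{15}{4} + \frac{N}{8}$
$o{\left(S,B \right)} = - 2 B$
$h = 1060$ ($h = \left(-2\right) \left(-530\right) = 1060$)
$\sqrt{a{\left(-226 \right)} + h} = \sqrt{\left(\frac{15}{4} + \frac{1}{8} \left(-226\right)\right) + 1060} = \sqrt{\left(\frac{15}{4} - \frac{113}{4}\right) + 1060} = \sqrt{- \frac{49}{2} + 1060} = \sqrt{\frac{2071}{2}} = \frac{\sqrt{4142}}{2}$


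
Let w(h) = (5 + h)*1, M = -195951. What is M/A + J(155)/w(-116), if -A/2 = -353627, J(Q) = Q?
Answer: -131374931/78505194 ≈ -1.6735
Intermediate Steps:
w(h) = 5 + h
A = 707254 (A = -2*(-353627) = 707254)
M/A + J(155)/w(-116) = -195951/707254 + 155/(5 - 116) = -195951*1/707254 + 155/(-111) = -195951/707254 + 155*(-1/111) = -195951/707254 - 155/111 = -131374931/78505194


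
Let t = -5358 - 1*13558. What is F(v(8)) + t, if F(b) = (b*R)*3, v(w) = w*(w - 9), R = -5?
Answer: -18796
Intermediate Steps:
t = -18916 (t = -5358 - 13558 = -18916)
v(w) = w*(-9 + w)
F(b) = -15*b (F(b) = (b*(-5))*3 = -5*b*3 = -15*b)
F(v(8)) + t = -120*(-9 + 8) - 18916 = -120*(-1) - 18916 = -15*(-8) - 18916 = 120 - 18916 = -18796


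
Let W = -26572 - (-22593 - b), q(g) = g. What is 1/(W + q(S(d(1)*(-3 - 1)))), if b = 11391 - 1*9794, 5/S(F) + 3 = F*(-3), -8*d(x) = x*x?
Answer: -9/21448 ≈ -0.00041962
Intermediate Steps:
d(x) = -x²/8 (d(x) = -x*x/8 = -x²/8)
S(F) = 5/(-3 - 3*F) (S(F) = 5/(-3 + F*(-3)) = 5/(-3 - 3*F))
b = 1597 (b = 11391 - 9794 = 1597)
W = -2382 (W = -26572 - (-22593 - 1*1597) = -26572 - (-22593 - 1597) = -26572 - 1*(-24190) = -26572 + 24190 = -2382)
1/(W + q(S(d(1)*(-3 - 1)))) = 1/(-2382 - 5/(3 + 3*((-⅛*1²)*(-3 - 1)))) = 1/(-2382 - 5/(3 + 3*(-⅛*1*(-4)))) = 1/(-2382 - 5/(3 + 3*(-⅛*(-4)))) = 1/(-2382 - 5/(3 + 3*(½))) = 1/(-2382 - 5/(3 + 3/2)) = 1/(-2382 - 5/9/2) = 1/(-2382 - 5*2/9) = 1/(-2382 - 10/9) = 1/(-21448/9) = -9/21448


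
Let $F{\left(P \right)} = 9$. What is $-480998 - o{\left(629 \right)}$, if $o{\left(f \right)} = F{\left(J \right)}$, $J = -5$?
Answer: $-481007$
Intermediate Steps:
$o{\left(f \right)} = 9$
$-480998 - o{\left(629 \right)} = -480998 - 9 = -481007$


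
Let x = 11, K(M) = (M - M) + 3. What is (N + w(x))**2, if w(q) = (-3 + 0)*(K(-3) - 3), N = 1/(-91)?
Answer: 1/8281 ≈ 0.00012076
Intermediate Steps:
K(M) = 3 (K(M) = 0 + 3 = 3)
N = -1/91 ≈ -0.010989
w(q) = 0 (w(q) = (-3 + 0)*(3 - 3) = -3*0 = 0)
(N + w(x))**2 = (-1/91 + 0)**2 = (-1/91)**2 = 1/8281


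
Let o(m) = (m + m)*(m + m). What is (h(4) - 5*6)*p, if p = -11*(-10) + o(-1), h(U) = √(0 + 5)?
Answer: -3420 + 114*√5 ≈ -3165.1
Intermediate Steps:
o(m) = 4*m² (o(m) = (2*m)*(2*m) = 4*m²)
h(U) = √5
p = 114 (p = -11*(-10) + 4*(-1)² = 110 + 4*1 = 110 + 4 = 114)
(h(4) - 5*6)*p = (√5 - 5*6)*114 = (√5 - 1*30)*114 = (√5 - 30)*114 = (-30 + √5)*114 = -3420 + 114*√5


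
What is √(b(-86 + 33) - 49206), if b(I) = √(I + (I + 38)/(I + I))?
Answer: √(-552878616 + 106*I*√593918)/106 ≈ 0.016388 + 221.82*I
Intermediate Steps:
b(I) = √(I + (38 + I)/(2*I)) (b(I) = √(I + (38 + I)/((2*I))) = √(I + (38 + I)*(1/(2*I))) = √(I + (38 + I)/(2*I)))
√(b(-86 + 33) - 49206) = √(√(2 + 4*(-86 + 33) + 76/(-86 + 33))/2 - 49206) = √(√(2 + 4*(-53) + 76/(-53))/2 - 49206) = √(√(2 - 212 + 76*(-1/53))/2 - 49206) = √(√(2 - 212 - 76/53)/2 - 49206) = √(√(-11206/53)/2 - 49206) = √((I*√593918/53)/2 - 49206) = √(I*√593918/106 - 49206) = √(-49206 + I*√593918/106)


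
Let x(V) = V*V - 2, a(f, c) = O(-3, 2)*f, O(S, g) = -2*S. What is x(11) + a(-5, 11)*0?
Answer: 119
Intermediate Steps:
a(f, c) = 6*f (a(f, c) = (-2*(-3))*f = 6*f)
x(V) = -2 + V² (x(V) = V² - 2 = -2 + V²)
x(11) + a(-5, 11)*0 = (-2 + 11²) + (6*(-5))*0 = (-2 + 121) - 30*0 = 119 + 0 = 119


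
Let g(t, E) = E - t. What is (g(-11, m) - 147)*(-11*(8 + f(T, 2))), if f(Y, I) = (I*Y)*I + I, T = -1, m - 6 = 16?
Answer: 7524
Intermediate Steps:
m = 22 (m = 6 + 16 = 22)
f(Y, I) = I + Y*I**2 (f(Y, I) = Y*I**2 + I = I + Y*I**2)
(g(-11, m) - 147)*(-11*(8 + f(T, 2))) = ((22 - 1*(-11)) - 147)*(-11*(8 + 2*(1 + 2*(-1)))) = ((22 + 11) - 147)*(-11*(8 + 2*(1 - 2))) = (33 - 147)*(-11*(8 + 2*(-1))) = -(-114)*11*(8 - 2) = -(-114)*11*6 = -(-114)*66 = -114*(-66) = 7524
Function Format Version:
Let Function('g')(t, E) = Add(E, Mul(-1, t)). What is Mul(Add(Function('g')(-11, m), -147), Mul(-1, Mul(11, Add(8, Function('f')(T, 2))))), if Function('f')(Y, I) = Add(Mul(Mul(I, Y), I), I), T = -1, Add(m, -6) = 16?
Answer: 7524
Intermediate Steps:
m = 22 (m = Add(6, 16) = 22)
Function('f')(Y, I) = Add(I, Mul(Y, Pow(I, 2))) (Function('f')(Y, I) = Add(Mul(Y, Pow(I, 2)), I) = Add(I, Mul(Y, Pow(I, 2))))
Mul(Add(Function('g')(-11, m), -147), Mul(-1, Mul(11, Add(8, Function('f')(T, 2))))) = Mul(Add(Add(22, Mul(-1, -11)), -147), Mul(-1, Mul(11, Add(8, Mul(2, Add(1, Mul(2, -1))))))) = Mul(Add(Add(22, 11), -147), Mul(-1, Mul(11, Add(8, Mul(2, Add(1, -2)))))) = Mul(Add(33, -147), Mul(-1, Mul(11, Add(8, Mul(2, -1))))) = Mul(-114, Mul(-1, Mul(11, Add(8, -2)))) = Mul(-114, Mul(-1, Mul(11, 6))) = Mul(-114, Mul(-1, 66)) = Mul(-114, -66) = 7524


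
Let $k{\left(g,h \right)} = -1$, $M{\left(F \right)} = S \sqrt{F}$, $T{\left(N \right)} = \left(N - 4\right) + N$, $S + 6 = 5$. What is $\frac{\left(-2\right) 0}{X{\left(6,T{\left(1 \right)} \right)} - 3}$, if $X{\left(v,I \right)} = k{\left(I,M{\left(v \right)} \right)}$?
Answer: $0$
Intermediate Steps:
$S = -1$ ($S = -6 + 5 = -1$)
$T{\left(N \right)} = -4 + 2 N$ ($T{\left(N \right)} = \left(-4 + N\right) + N = -4 + 2 N$)
$M{\left(F \right)} = - \sqrt{F}$
$X{\left(v,I \right)} = -1$
$\frac{\left(-2\right) 0}{X{\left(6,T{\left(1 \right)} \right)} - 3} = \frac{\left(-2\right) 0}{-1 - 3} = \frac{0}{-4} = 0 \left(- \frac{1}{4}\right) = 0$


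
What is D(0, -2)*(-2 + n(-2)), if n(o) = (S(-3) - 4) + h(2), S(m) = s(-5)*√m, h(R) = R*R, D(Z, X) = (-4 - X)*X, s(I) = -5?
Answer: -8 - 20*I*√3 ≈ -8.0 - 34.641*I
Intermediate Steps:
D(Z, X) = X*(-4 - X)
h(R) = R²
S(m) = -5*√m
n(o) = -5*I*√3 (n(o) = (-5*I*√3 - 4) + 2² = (-5*I*√3 - 4) + 4 = (-4 - 5*I*√3) + 4 = -5*I*√3)
D(0, -2)*(-2 + n(-2)) = (-1*(-2)*(4 - 2))*(-2 - 5*I*√3) = (-1*(-2)*2)*(-2 - 5*I*√3) = 4*(-2 - 5*I*√3) = -8 - 20*I*√3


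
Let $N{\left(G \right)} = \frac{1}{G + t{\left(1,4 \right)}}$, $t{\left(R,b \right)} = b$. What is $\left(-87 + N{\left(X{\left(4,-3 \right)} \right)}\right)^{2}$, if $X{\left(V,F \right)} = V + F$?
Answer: $\frac{188356}{25} \approx 7534.2$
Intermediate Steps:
$X{\left(V,F \right)} = F + V$
$N{\left(G \right)} = \frac{1}{4 + G}$ ($N{\left(G \right)} = \frac{1}{G + 4} = \frac{1}{4 + G}$)
$\left(-87 + N{\left(X{\left(4,-3 \right)} \right)}\right)^{2} = \left(-87 + \frac{1}{4 + \left(-3 + 4\right)}\right)^{2} = \left(-87 + \frac{1}{4 + 1}\right)^{2} = \left(-87 + \frac{1}{5}\right)^{2} = \left(- \frac{434}{5}\right)^{2} = \frac{188356}{25}$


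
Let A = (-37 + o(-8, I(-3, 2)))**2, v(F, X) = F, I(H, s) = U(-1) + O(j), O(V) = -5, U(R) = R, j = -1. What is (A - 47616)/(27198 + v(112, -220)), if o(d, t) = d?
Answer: -45591/27310 ≈ -1.6694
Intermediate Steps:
I(H, s) = -6 (I(H, s) = -1 - 5 = -6)
A = 2025 (A = (-37 - 8)**2 = (-45)**2 = 2025)
(A - 47616)/(27198 + v(112, -220)) = (2025 - 47616)/(27198 + 112) = -45591/27310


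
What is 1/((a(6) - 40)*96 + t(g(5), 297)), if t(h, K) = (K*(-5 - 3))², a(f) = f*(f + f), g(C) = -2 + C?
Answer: 1/5648448 ≈ 1.7704e-7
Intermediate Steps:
a(f) = 2*f² (a(f) = f*(2*f) = 2*f²)
t(h, K) = 64*K² (t(h, K) = (K*(-8))² = (-8*K)² = 64*K²)
1/((a(6) - 40)*96 + t(g(5), 297)) = 1/((2*6² - 40)*96 + 64*297²) = 1/((2*36 - 40)*96 + 64*88209) = 1/((72 - 40)*96 + 5645376) = 1/(32*96 + 5645376) = 1/(3072 + 5645376) = 1/5648448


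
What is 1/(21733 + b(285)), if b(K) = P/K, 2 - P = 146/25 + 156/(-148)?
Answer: 87875/1909786516 ≈ 4.6013e-5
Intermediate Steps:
P = -2577/925 (P = 2 - (146/25 + 156/(-148)) = 2 - (146*(1/25) + 156*(-1/148)) = 2 - (146/25 - 39/37) = 2 - 1*4427/925 = 2 - 4427/925 = -2577/925 ≈ -2.7859)
b(K) = -2577/(925*K)
1/(21733 + b(285)) = 1/(21733 - 2577/925/285) = 1/(21733 - 2577/925*1/285) = 1/(21733 - 859/87875) = 1/(1909786516/87875) = 87875/1909786516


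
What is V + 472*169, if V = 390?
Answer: 80158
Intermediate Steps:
V + 472*169 = 390 + 472*169 = 390 + 79768 = 80158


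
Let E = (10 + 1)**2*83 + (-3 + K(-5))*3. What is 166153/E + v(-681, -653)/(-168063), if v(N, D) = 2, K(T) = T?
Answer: 27924151601/1683823197 ≈ 16.584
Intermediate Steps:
E = 10019 (E = (10 + 1)**2*83 + (-3 - 5)*3 = 11**2*83 - 8*3 = 121*83 - 24 = 10043 - 24 = 10019)
166153/E + v(-681, -653)/(-168063) = 166153/10019 + 2/(-168063) = 166153*(1/10019) + 2*(-1/168063) = 166153/10019 - 2/168063 = 27924151601/1683823197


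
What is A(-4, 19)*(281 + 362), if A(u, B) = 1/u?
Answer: -643/4 ≈ -160.75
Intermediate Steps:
A(-4, 19)*(281 + 362) = (281 + 362)/(-4) = -1/4*643 = -643/4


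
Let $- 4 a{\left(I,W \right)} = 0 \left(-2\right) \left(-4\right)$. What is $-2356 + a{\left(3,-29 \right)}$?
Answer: $-2356$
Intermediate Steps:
$a{\left(I,W \right)} = 0$ ($a{\left(I,W \right)} = - \frac{0 \left(-2\right) \left(-4\right)}{4} = - \frac{0 \left(-4\right)}{4} = \left(- \frac{1}{4}\right) 0 = 0$)
$-2356 + a{\left(3,-29 \right)} = -2356 + 0 = -2356$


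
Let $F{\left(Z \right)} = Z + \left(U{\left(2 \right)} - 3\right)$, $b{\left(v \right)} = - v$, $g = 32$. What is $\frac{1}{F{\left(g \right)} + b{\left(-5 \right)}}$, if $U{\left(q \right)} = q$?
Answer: $\frac{1}{36} \approx 0.027778$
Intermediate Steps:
$F{\left(Z \right)} = -1 + Z$ ($F{\left(Z \right)} = Z + \left(2 - 3\right) = Z - 1 = -1 + Z$)
$\frac{1}{F{\left(g \right)} + b{\left(-5 \right)}} = \frac{1}{\left(-1 + 32\right) - -5} = \frac{1}{31 + 5} = \frac{1}{36}$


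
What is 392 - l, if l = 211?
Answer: 181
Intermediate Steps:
392 - l = 392 - 1*211 = 392 - 211 = 181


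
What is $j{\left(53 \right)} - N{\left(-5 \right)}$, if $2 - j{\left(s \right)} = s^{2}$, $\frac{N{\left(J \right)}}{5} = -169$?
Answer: $-1962$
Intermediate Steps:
$N{\left(J \right)} = -845$ ($N{\left(J \right)} = 5 \left(-169\right) = -845$)
$j{\left(s \right)} = 2 - s^{2}$
$j{\left(53 \right)} - N{\left(-5 \right)} = \left(2 - 53^{2}\right) - -845 = \left(2 - 2809\right) + 845 = -2807 + 845 = -1962$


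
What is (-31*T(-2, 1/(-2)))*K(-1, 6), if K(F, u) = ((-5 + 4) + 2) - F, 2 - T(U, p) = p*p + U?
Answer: -465/2 ≈ -232.50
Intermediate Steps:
T(U, p) = 2 - U - p² (T(U, p) = 2 - (p*p + U) = 2 - (p² + U) = 2 - (U + p²) = 2 + (-U - p²) = 2 - U - p²)
K(F, u) = 1 - F (K(F, u) = (-1 + 2) - F = 1 - F)
(-31*T(-2, 1/(-2)))*K(-1, 6) = (-31*(2 - 1*(-2) - (1/(-2))²))*(1 - 1*(-1)) = (-31*(2 + 2 - (-½)²))*(1 + 1) = -31*(2 + 2 - 1*¼)*2 = -31*(2 + 2 - ¼)*2 = -31*15/4*2 = -465/4*2 = -465/2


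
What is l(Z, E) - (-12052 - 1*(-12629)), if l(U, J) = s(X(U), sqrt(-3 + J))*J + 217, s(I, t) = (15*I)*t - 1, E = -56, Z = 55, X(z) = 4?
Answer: -304 - 3360*I*sqrt(59) ≈ -304.0 - 25809.0*I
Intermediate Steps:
s(I, t) = -1 + 15*I*t (s(I, t) = 15*I*t - 1 = -1 + 15*I*t)
l(U, J) = 217 + J*(-1 + 60*sqrt(-3 + J)) (l(U, J) = (-1 + 15*4*sqrt(-3 + J))*J + 217 = (-1 + 60*sqrt(-3 + J))*J + 217 = J*(-1 + 60*sqrt(-3 + J)) + 217 = 217 + J*(-1 + 60*sqrt(-3 + J)))
l(Z, E) - (-12052 - 1*(-12629)) = (217 - 56*(-1 + 60*sqrt(-3 - 56))) - (-12052 - 1*(-12629)) = (217 - 56*(-1 + 60*sqrt(-59))) - (-12052 + 12629) = (217 - 56*(-1 + 60*(I*sqrt(59)))) - 1*577 = (217 - 56*(-1 + 60*I*sqrt(59))) - 577 = (217 + (56 - 3360*I*sqrt(59))) - 577 = (273 - 3360*I*sqrt(59)) - 577 = -304 - 3360*I*sqrt(59)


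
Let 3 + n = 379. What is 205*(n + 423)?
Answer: 163795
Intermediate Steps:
n = 376 (n = -3 + 379 = 376)
205*(n + 423) = 205*(376 + 423) = 205*799 = 163795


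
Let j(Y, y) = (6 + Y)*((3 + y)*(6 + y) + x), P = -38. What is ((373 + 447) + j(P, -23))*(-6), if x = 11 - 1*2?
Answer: 62088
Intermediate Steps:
x = 9 (x = 11 - 2 = 9)
j(Y, y) = (6 + Y)*(9 + (3 + y)*(6 + y)) (j(Y, y) = (6 + Y)*((3 + y)*(6 + y) + 9) = (6 + Y)*(9 + (3 + y)*(6 + y)))
((373 + 447) + j(P, -23))*(-6) = ((373 + 447) + (162 + 6*(-23)² + 27*(-38) + 54*(-23) - 38*(-23)² + 9*(-38)*(-23)))*(-6) = (820 + (162 + 6*529 - 1026 - 1242 - 38*529 + 7866))*(-6) = (820 + (162 + 3174 - 1026 - 1242 - 20102 + 7866))*(-6) = (820 - 11168)*(-6) = -10348*(-6) = 62088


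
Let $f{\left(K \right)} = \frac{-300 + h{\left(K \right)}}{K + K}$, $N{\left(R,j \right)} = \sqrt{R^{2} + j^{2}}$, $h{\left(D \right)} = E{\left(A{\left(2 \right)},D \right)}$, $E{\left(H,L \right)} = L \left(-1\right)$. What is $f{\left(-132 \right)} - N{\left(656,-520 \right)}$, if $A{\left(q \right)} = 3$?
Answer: $\frac{7}{11} - 8 \sqrt{10949} \approx -836.46$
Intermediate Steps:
$E{\left(H,L \right)} = - L$
$h{\left(D \right)} = - D$
$f{\left(K \right)} = \frac{-300 - K}{2 K}$ ($f{\left(K \right)} = \frac{-300 - K}{K + K} = \frac{-300 - K}{2 K}$)
$f{\left(-132 \right)} - N{\left(656,-520 \right)} = \frac{-300 - -132}{2 \left(-132\right)} - \sqrt{656^{2} + \left(-520\right)^{2}} = \frac{1}{2} \left(- \frac{1}{132}\right) \left(-300 + 132\right) - \sqrt{430336 + 270400} = \frac{1}{2} \left(- \frac{1}{132}\right) \left(-168\right) - \sqrt{700736} = \frac{7}{11} - 8 \sqrt{10949}$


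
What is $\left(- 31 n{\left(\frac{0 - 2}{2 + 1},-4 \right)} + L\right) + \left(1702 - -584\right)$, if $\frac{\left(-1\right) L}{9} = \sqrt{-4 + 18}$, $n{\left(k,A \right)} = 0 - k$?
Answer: $\frac{6796}{3} - 9 \sqrt{14} \approx 2231.7$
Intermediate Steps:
$n{\left(k,A \right)} = - k$
$L = - 9 \sqrt{14}$ ($L = - 9 \sqrt{-4 + 18} = - 9 \sqrt{14} \approx -33.675$)
$\left(- 31 n{\left(\frac{0 - 2}{2 + 1},-4 \right)} + L\right) + \left(1702 - -584\right) = \left(- 31 \left(- \frac{0 - 2}{2 + 1}\right) - 9 \sqrt{14}\right) + \left(1702 - -584\right) = \left(- 31 \left(- \frac{-2}{3}\right) - 9 \sqrt{14}\right) + \left(1702 + 584\right) = \left(- 31 \left(- \frac{-2}{3}\right) - 9 \sqrt{14}\right) + 2286 = \left(- 31 \left(\left(-1\right) \left(- \frac{2}{3}\right)\right) - 9 \sqrt{14}\right) + 2286 = \left(\left(-31\right) \frac{2}{3} - 9 \sqrt{14}\right) + 2286 = \left(- \frac{62}{3} - 9 \sqrt{14}\right) + 2286 = \frac{6796}{3} - 9 \sqrt{14}$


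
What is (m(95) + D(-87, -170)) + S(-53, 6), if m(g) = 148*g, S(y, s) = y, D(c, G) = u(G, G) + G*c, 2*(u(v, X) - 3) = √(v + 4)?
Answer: 28800 + I*√166/2 ≈ 28800.0 + 6.442*I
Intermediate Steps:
u(v, X) = 3 + √(4 + v)/2 (u(v, X) = 3 + √(v + 4)/2 = 3 + √(4 + v)/2)
D(c, G) = 3 + √(4 + G)/2 + G*c (D(c, G) = (3 + √(4 + G)/2) + G*c = 3 + √(4 + G)/2 + G*c)
(m(95) + D(-87, -170)) + S(-53, 6) = (148*95 + (3 + √(4 - 170)/2 - 170*(-87))) - 53 = (14060 + (3 + √(-166)/2 + 14790)) - 53 = (14060 + (3 + (I*√166)/2 + 14790)) - 53 = (14060 + (3 + I*√166/2 + 14790)) - 53 = (14060 + (14793 + I*√166/2)) - 53 = (28853 + I*√166/2) - 53 = 28800 + I*√166/2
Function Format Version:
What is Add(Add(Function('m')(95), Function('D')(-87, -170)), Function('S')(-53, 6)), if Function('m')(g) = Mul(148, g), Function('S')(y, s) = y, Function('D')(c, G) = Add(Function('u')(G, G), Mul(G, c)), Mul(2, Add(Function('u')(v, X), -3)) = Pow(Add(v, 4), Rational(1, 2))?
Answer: Add(28800, Mul(Rational(1, 2), I, Pow(166, Rational(1, 2)))) ≈ Add(28800., Mul(6.4420, I))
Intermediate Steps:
Function('u')(v, X) = Add(3, Mul(Rational(1, 2), Pow(Add(4, v), Rational(1, 2)))) (Function('u')(v, X) = Add(3, Mul(Rational(1, 2), Pow(Add(v, 4), Rational(1, 2)))) = Add(3, Mul(Rational(1, 2), Pow(Add(4, v), Rational(1, 2)))))
Function('D')(c, G) = Add(3, Mul(Rational(1, 2), Pow(Add(4, G), Rational(1, 2))), Mul(G, c)) (Function('D')(c, G) = Add(Add(3, Mul(Rational(1, 2), Pow(Add(4, G), Rational(1, 2)))), Mul(G, c)) = Add(3, Mul(Rational(1, 2), Pow(Add(4, G), Rational(1, 2))), Mul(G, c)))
Add(Add(Function('m')(95), Function('D')(-87, -170)), Function('S')(-53, 6)) = Add(Add(Mul(148, 95), Add(3, Mul(Rational(1, 2), Pow(Add(4, -170), Rational(1, 2))), Mul(-170, -87))), -53) = Add(Add(14060, Add(3, Mul(Rational(1, 2), Pow(-166, Rational(1, 2))), 14790)), -53) = Add(Add(14060, Add(3, Mul(Rational(1, 2), Mul(I, Pow(166, Rational(1, 2)))), 14790)), -53) = Add(Add(14060, Add(3, Mul(Rational(1, 2), I, Pow(166, Rational(1, 2))), 14790)), -53) = Add(Add(14060, Add(14793, Mul(Rational(1, 2), I, Pow(166, Rational(1, 2))))), -53) = Add(Add(28853, Mul(Rational(1, 2), I, Pow(166, Rational(1, 2)))), -53) = Add(28800, Mul(Rational(1, 2), I, Pow(166, Rational(1, 2))))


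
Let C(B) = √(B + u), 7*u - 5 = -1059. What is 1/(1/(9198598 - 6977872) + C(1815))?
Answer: -15545082/57458350840402469 + 4931623967076*√81557/57458350840402469 ≈ 0.024511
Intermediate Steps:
u = -1054/7 (u = 5/7 + (⅐)*(-1059) = 5/7 - 1059/7 = -1054/7 ≈ -150.57)
C(B) = √(-1054/7 + B) (C(B) = √(B - 1054/7) = √(-1054/7 + B))
1/(1/(9198598 - 6977872) + C(1815)) = 1/(1/(9198598 - 6977872) + √(-7378 + 49*1815)/7) = 1/(1/2220726 + √(-7378 + 88935)/7) = 1/(1/2220726 + √81557/7)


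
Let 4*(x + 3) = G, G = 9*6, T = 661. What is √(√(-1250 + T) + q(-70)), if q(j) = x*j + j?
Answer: √(-805 + I*√589) ≈ 0.4276 + 28.376*I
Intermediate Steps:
G = 54
x = 21/2 (x = -3 + (¼)*54 = -3 + 27/2 = 21/2 ≈ 10.500)
q(j) = 23*j/2 (q(j) = 21*j/2 + j = 23*j/2)
√(√(-1250 + T) + q(-70)) = √(√(-1250 + 661) + (23/2)*(-70)) = √(√(-589) - 805) = √(I*√589 - 805) = √(-805 + I*√589)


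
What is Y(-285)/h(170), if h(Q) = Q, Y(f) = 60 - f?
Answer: 69/34 ≈ 2.0294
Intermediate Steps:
Y(-285)/h(170) = (60 - 1*(-285))/170 = (60 + 285)*(1/170) = 345*(1/170) = 69/34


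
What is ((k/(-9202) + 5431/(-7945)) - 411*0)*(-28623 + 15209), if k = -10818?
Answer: -241270562236/36554945 ≈ -6600.2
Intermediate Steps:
((k/(-9202) + 5431/(-7945)) - 411*0)*(-28623 + 15209) = ((-10818/(-9202) + 5431/(-7945)) - 411*0)*(-28623 + 15209) = ((-10818*(-1/9202) + 5431*(-1/7945)) + 0)*(-13414) = ((5409/4601 - 5431/7945) + 0)*(-13414) = (17986474/36554945 + 0)*(-13414) = (17986474/36554945)*(-13414) = -241270562236/36554945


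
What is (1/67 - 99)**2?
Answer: 43983424/4489 ≈ 9798.0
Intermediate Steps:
(1/67 - 99)**2 = (-6632/67)**2 = 43983424/4489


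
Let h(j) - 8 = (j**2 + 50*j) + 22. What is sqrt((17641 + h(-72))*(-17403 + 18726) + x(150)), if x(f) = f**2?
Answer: 3*sqrt(2832985) ≈ 5049.4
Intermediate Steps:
h(j) = 30 + j**2 + 50*j (h(j) = 8 + ((j**2 + 50*j) + 22) = 8 + (22 + j**2 + 50*j) = 30 + j**2 + 50*j)
sqrt((17641 + h(-72))*(-17403 + 18726) + x(150)) = sqrt((17641 + (30 + (-72)**2 + 50*(-72)))*(-17403 + 18726) + 150**2) = sqrt((17641 + (30 + 5184 - 3600))*1323 + 22500) = sqrt((17641 + 1614)*1323 + 22500) = sqrt(19255*1323 + 22500) = sqrt(25474365 + 22500) = sqrt(25496865) = 3*sqrt(2832985)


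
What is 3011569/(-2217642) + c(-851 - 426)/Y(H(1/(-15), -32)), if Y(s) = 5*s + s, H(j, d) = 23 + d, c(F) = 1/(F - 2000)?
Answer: -44409917455/32702457753 ≈ -1.3580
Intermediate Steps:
c(F) = 1/(-2000 + F)
Y(s) = 6*s
3011569/(-2217642) + c(-851 - 426)/Y(H(1/(-15), -32)) = 3011569/(-2217642) + 1/((-2000 + (-851 - 426))*((6*(23 - 32)))) = 3011569*(-1/2217642) + 1/((-2000 - 1277)*((6*(-9)))) = -3011569/2217642 + 1/(-3277*(-54)) = -3011569/2217642 - 1/3277*(-1/54) = -3011569/2217642 + 1/176958 = -44409917455/32702457753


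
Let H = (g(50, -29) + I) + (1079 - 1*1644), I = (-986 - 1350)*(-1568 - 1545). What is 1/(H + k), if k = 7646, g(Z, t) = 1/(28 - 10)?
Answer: 18/131022883 ≈ 1.3738e-7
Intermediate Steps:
g(Z, t) = 1/18
I = 7271968 (I = -2336*(-3113) = 7271968)
H = 130885255/18 (H = (1/18 + 7271968) + (1079 - 1*1644) = 130895425/18 + (1079 - 1644) = 130895425/18 - 565 = 130885255/18 ≈ 7.2714e+6)
1/(H + k) = 1/(130885255/18 + 7646) = 1/(131022883/18) = 18/131022883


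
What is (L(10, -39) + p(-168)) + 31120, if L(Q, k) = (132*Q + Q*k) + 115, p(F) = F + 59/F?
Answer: 5375437/168 ≈ 31997.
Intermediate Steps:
L(Q, k) = 115 + 132*Q + Q*k
(L(10, -39) + p(-168)) + 31120 = ((115 + 132*10 + 10*(-39)) + (-168 + 59/(-168))) + 31120 = ((115 + 1320 - 390) + (-168 + 59*(-1/168))) + 31120 = (1045 + (-168 - 59/168)) + 31120 = (1045 - 28283/168) + 31120 = 147277/168 + 31120 = 5375437/168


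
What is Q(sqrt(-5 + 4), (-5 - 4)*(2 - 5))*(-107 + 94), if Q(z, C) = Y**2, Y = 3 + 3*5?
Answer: -4212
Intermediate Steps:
Y = 18 (Y = 3 + 15 = 18)
Q(z, C) = 324 (Q(z, C) = 18**2 = 324)
Q(sqrt(-5 + 4), (-5 - 4)*(2 - 5))*(-107 + 94) = 324*(-107 + 94) = 324*(-13) = -4212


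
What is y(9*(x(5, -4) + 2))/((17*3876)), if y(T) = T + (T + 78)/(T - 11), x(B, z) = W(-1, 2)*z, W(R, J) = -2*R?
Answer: -31/37570 ≈ -0.00082513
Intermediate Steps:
x(B, z) = 2*z (x(B, z) = (-2*(-1))*z = 2*z)
y(T) = T + (78 + T)/(-11 + T)
y(9*(x(5, -4) + 2))/((17*3876)) = ((78 + (9*(2*(-4) + 2))² - 90*(2*(-4) + 2))/(-11 + 9*(2*(-4) + 2)))/((17*3876)) = ((78 + (9*(-8 + 2))² - 90*(-8 + 2))/(-11 + 9*(-8 + 2)))/65892 = ((78 + (9*(-6))² - 90*(-6))/(-11 + 9*(-6)))*(1/65892) = ((78 + (-54)² - 10*(-54))/(-11 - 54))*(1/65892) = ((78 + 2916 + 540)/(-65))*(1/65892) = -1/65*3534*(1/65892) = -3534/65*1/65892 = -31/37570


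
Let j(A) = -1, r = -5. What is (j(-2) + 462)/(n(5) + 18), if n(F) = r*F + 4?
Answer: -461/3 ≈ -153.67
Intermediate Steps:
n(F) = 4 - 5*F (n(F) = -5*F + 4 = 4 - 5*F)
(j(-2) + 462)/(n(5) + 18) = (-1 + 462)/((4 - 5*5) + 18) = 461/((4 - 25) + 18) = 461/(-21 + 18) = 461/(-3) = 461*(-⅓) = -461/3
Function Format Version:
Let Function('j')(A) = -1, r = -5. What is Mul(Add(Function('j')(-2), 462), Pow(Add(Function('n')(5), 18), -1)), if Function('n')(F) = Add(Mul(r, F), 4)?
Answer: Rational(-461, 3) ≈ -153.67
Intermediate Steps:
Function('n')(F) = Add(4, Mul(-5, F)) (Function('n')(F) = Add(Mul(-5, F), 4) = Add(4, Mul(-5, F)))
Mul(Add(Function('j')(-2), 462), Pow(Add(Function('n')(5), 18), -1)) = Mul(Add(-1, 462), Pow(Add(Add(4, Mul(-5, 5)), 18), -1)) = Mul(461, Pow(Add(Add(4, -25), 18), -1)) = Mul(461, Pow(Add(-21, 18), -1)) = Mul(461, Pow(-3, -1)) = Mul(461, Rational(-1, 3)) = Rational(-461, 3)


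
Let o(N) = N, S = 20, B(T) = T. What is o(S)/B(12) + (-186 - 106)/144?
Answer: -13/36 ≈ -0.36111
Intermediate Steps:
o(S)/B(12) + (-186 - 106)/144 = 20/12 + (-186 - 106)/144 = 20*(1/12) - 292*1/144 = 5/3 - 73/36 = -13/36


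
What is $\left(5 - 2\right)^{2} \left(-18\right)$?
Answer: $-162$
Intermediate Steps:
$\left(5 - 2\right)^{2} \left(-18\right) = 3^{2} \left(-18\right) = 9 \left(-18\right) = -162$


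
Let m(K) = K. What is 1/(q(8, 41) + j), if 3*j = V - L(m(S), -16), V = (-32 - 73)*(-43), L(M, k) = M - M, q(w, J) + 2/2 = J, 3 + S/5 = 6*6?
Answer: 1/1545 ≈ 0.00064725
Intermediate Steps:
S = 165 (S = -15 + 5*(6*6) = -15 + 5*36 = -15 + 180 = 165)
q(w, J) = -1 + J
L(M, k) = 0
V = 4515 (V = -105*(-43) = 4515)
j = 1505 (j = (4515 - 1*0)/3 = (4515 + 0)/3 = (1/3)*4515 = 1505)
1/(q(8, 41) + j) = 1/((-1 + 41) + 1505) = 1/(40 + 1505) = 1/1545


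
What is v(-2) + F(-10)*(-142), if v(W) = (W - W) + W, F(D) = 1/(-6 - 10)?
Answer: 55/8 ≈ 6.8750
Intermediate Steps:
F(D) = -1/16 (F(D) = 1/(-16) = -1/16)
v(W) = W (v(W) = 0 + W = W)
v(-2) + F(-10)*(-142) = -2 - 1/16*(-142) = -2 + 71/8 = 55/8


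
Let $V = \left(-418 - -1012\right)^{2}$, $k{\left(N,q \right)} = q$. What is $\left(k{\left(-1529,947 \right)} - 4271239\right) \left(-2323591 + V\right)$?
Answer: $8415699310460$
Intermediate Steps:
$V = 352836$ ($V = \left(-418 + 1012\right)^{2} = 594^{2} = 352836$)
$\left(k{\left(-1529,947 \right)} - 4271239\right) \left(-2323591 + V\right) = \left(947 - 4271239\right) \left(-2323591 + 352836\right) = \left(-4270292\right) \left(-1970755\right) = 8415699310460$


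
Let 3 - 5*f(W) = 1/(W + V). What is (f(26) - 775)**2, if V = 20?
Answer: 31724240769/52900 ≈ 5.9970e+5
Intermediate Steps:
f(W) = 3/5 - 1/(5*(20 + W)) (f(W) = 3/5 - 1/(5*(W + 20)) = 3/5 - 1/(5*(20 + W)))
(f(26) - 775)**2 = ((59 + 3*26)/(5*(20 + 26)) - 775)**2 = ((1/5)*(59 + 78)/46 - 775)**2 = ((1/5)*(1/46)*137 - 775)**2 = (137/230 - 775)**2 = (-178113/230)**2 = 31724240769/52900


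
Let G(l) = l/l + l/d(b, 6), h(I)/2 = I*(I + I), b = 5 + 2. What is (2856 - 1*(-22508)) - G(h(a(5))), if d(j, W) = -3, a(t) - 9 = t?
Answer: 76873/3 ≈ 25624.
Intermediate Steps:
a(t) = 9 + t
b = 7
h(I) = 4*I**2 (h(I) = 2*(I*(I + I)) = 2*(I*(2*I)) = 2*(2*I**2) = 4*I**2)
G(l) = 1 - l/3 (G(l) = l/l + l/(-3) = 1 + l*(-1/3) = 1 - l/3)
(2856 - 1*(-22508)) - G(h(a(5))) = (2856 - 1*(-22508)) - (1 - 4*(9 + 5)**2/3) = (2856 + 22508) - (1 - 4*14**2/3) = 25364 - (1 - 4*196/3) = 25364 - (1 - 1/3*784) = 25364 - (1 - 784/3) = 25364 - 1*(-781/3) = 25364 + 781/3 = 76873/3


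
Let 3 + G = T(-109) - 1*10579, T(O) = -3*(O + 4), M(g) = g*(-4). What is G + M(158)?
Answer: -10899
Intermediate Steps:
M(g) = -4*g
T(O) = -12 - 3*O (T(O) = -3*(4 + O) = -12 - 3*O)
G = -10267 (G = -3 + ((-12 - 3*(-109)) - 1*10579) = -3 + ((-12 + 327) - 10579) = -3 + (315 - 10579) = -3 - 10264 = -10267)
G + M(158) = -10267 - 4*158 = -10267 - 632 = -10899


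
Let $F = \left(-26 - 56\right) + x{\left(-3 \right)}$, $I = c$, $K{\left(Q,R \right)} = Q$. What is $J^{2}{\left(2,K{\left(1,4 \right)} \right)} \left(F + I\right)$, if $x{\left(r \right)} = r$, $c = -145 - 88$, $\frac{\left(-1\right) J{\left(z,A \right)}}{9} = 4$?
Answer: $-412128$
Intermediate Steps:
$J{\left(z,A \right)} = -36$ ($J{\left(z,A \right)} = \left(-9\right) 4 = -36$)
$c = -233$
$I = -233$
$F = -85$ ($F = \left(-26 - 56\right) - 3 = -82 - 3 = -85$)
$J^{2}{\left(2,K{\left(1,4 \right)} \right)} \left(F + I\right) = \left(-36\right)^{2} \left(-85 - 233\right) = 1296 \left(-318\right) = -412128$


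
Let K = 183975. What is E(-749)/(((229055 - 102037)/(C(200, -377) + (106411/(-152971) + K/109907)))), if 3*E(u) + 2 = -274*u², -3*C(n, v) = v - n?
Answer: -11894805174825576838/152535768287539 ≈ -77980.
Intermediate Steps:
C(n, v) = -v/3 + n/3 (C(n, v) = -(v - n)/3 = -v/3 + n/3)
E(u) = -⅔ - 274*u²/3 (E(u) = -⅔ + (-274*u²)/3 = -⅔ - 274*u²/3)
E(-749)/(((229055 - 102037)/(C(200, -377) + (106411/(-152971) + K/109907)))) = (-⅔ - 274/3*(-749)²)/(((229055 - 102037)/((-⅓*(-377) + (⅓)*200) + (106411/(-152971) + 183975/109907)))) = (-⅔ - 274/3*561001)/((127018/((377/3 + 200/3) + (106411*(-1/152971) + 183975*(1/109907))))) = (-⅔ - 153714274/3)/((127018/(577/3 + (-106411/152971 + 183975/109907)))) = -51238092/(127018/(577/3 + 2349646564/2401797671)) = -51238092/(127018/(1392886195859/7205393013)) = -51238092/(127018*(7205393013/1392886195859)) = -51238092/915214609725234/1392886195859 = -51238092*1392886195859/915214609725234 = -11894805174825576838/152535768287539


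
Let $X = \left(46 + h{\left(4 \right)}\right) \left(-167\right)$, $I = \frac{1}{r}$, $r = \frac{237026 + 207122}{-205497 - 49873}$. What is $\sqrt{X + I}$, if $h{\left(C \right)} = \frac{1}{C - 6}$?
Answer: $\frac{i \sqrt{93690631861019}}{111037} \approx 87.173 i$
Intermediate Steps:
$r = - \frac{222074}{127685}$ ($r = \frac{444148}{-255370} = 444148 \left(- \frac{1}{255370}\right) = - \frac{222074}{127685} \approx -1.7392$)
$h{\left(C \right)} = \frac{1}{-6 + C}$
$I = - \frac{127685}{222074}$ ($I = \frac{1}{- \frac{222074}{127685}} = - \frac{127685}{222074} \approx -0.57497$)
$X = - \frac{15197}{2}$ ($X = \left(46 + \frac{1}{-6 + 4}\right) \left(-167\right) = \left(46 + \frac{1}{-2}\right) \left(-167\right) = \left(46 - \frac{1}{2}\right) \left(-167\right) = \frac{91}{2} \left(-167\right) = - \frac{15197}{2} \approx -7598.5$)
$\sqrt{X + I} = \sqrt{- \frac{15197}{2} - \frac{127685}{222074}} = \sqrt{- \frac{843778487}{111037}} = \frac{i \sqrt{93690631861019}}{111037}$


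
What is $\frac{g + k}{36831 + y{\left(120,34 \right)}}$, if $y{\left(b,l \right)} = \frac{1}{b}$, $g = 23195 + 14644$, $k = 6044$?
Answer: $\frac{5265960}{4419721} \approx 1.1915$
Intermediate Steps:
$g = 37839$
$\frac{g + k}{36831 + y{\left(120,34 \right)}} = \frac{37839 + 6044}{36831 + \frac{1}{120}} = \frac{43883}{36831 + \frac{1}{120}} = \frac{43883}{\frac{4419721}{120}} = 43883 \cdot \frac{120}{4419721} = \frac{5265960}{4419721}$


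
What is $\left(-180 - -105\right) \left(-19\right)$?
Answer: $1425$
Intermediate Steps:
$\left(-180 - -105\right) \left(-19\right) = \left(-180 + 105\right) \left(-19\right) = \left(-75\right) \left(-19\right) = 1425$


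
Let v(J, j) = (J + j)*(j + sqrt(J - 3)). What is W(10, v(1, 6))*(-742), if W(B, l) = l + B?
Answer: -38584 - 5194*I*sqrt(2) ≈ -38584.0 - 7345.4*I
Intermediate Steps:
v(J, j) = (J + j)*(j + sqrt(-3 + J))
W(B, l) = B + l
W(10, v(1, 6))*(-742) = (10 + (6**2 + 1*6 + 1*sqrt(-3 + 1) + 6*sqrt(-3 + 1)))*(-742) = (10 + (36 + 6 + 1*sqrt(-2) + 6*sqrt(-2)))*(-742) = (10 + (36 + 6 + 1*(I*sqrt(2)) + 6*(I*sqrt(2))))*(-742) = (10 + (36 + 6 + I*sqrt(2) + 6*I*sqrt(2)))*(-742) = (10 + (42 + 7*I*sqrt(2)))*(-742) = (52 + 7*I*sqrt(2))*(-742) = -38584 - 5194*I*sqrt(2)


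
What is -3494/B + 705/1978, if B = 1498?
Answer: -2927521/1481522 ≈ -1.9760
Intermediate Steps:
-3494/B + 705/1978 = -3494/1498 + 705/1978 = -3494*1/1498 + 705*(1/1978) = -1747/749 + 705/1978 = -2927521/1481522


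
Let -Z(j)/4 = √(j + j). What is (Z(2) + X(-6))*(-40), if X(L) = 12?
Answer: -160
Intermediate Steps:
Z(j) = -4*√2*√j (Z(j) = -4*√(j + j) = -4*√2*√j)
(Z(2) + X(-6))*(-40) = (-4*√2*√2 + 12)*(-40) = (-8 + 12)*(-40) = 4*(-40) = -160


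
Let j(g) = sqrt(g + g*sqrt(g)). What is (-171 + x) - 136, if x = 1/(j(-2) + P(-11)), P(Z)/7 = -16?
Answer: -307 - 1/(112 - sqrt(-2 - 2*I*sqrt(2))) ≈ -307.01 + 0.00013377*I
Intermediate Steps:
P(Z) = -112 (P(Z) = 7*(-16) = -112)
j(g) = sqrt(g + g**(3/2))
x = 1/(-112 + sqrt(-2 - 2*I*sqrt(2))) (x = 1/(sqrt(-2 + (-2)**(3/2)) - 112) = 1/(sqrt(-2 - 2*I*sqrt(2)) - 112) = 1/(-112 + sqrt(-2 - 2*I*sqrt(2))) ≈ -0.0089953 + 0.0001338*I)
(-171 + x) - 136 = (-171 + 1/(-112 + sqrt(2)*sqrt(-1 - I*sqrt(2)))) - 136 = -307 + 1/(-112 + sqrt(2)*sqrt(-1 - I*sqrt(2)))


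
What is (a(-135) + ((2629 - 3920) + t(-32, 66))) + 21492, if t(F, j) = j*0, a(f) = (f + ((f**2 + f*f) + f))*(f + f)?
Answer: -9748399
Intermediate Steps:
a(f) = 2*f*(2*f + 2*f**2) (a(f) = (f + ((f**2 + f**2) + f))*(2*f) = (f + (2*f**2 + f))*(2*f) = (f + (f + 2*f**2))*(2*f) = (2*f + 2*f**2)*(2*f) = 2*f*(2*f + 2*f**2))
t(F, j) = 0
(a(-135) + ((2629 - 3920) + t(-32, 66))) + 21492 = (4*(-135)**2*(1 - 135) + ((2629 - 3920) + 0)) + 21492 = (4*18225*(-134) + (-1291 + 0)) + 21492 = (-9768600 - 1291) + 21492 = -9769891 + 21492 = -9748399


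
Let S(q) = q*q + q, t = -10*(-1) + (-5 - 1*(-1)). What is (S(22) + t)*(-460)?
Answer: -235520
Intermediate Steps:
t = 6 (t = 10 + (-5 + 1) = 10 - 4 = 6)
S(q) = q + q**2 (S(q) = q**2 + q = q + q**2)
(S(22) + t)*(-460) = (22*(1 + 22) + 6)*(-460) = (22*23 + 6)*(-460) = (506 + 6)*(-460) = 512*(-460) = -235520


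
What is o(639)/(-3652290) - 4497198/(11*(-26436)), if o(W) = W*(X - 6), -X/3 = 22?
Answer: 16911985829/1092665970 ≈ 15.478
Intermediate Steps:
X = -66 (X = -3*22 = -66)
o(W) = -72*W (o(W) = W*(-66 - 6) = W*(-72) = -72*W)
o(639)/(-3652290) - 4497198/(11*(-26436)) = -72*639/(-3652290) - 4497198/(11*(-26436)) = -46008*(-1/3652290) - 4497198/(-290796) = 284/22545 - 4497198*(-1/290796) = 284/22545 + 749533/48466 = 16911985829/1092665970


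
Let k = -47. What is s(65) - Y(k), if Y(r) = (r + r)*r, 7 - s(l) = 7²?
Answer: -4460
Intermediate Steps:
s(l) = -42 (s(l) = 7 - 1*7² = 7 - 1*49 = 7 - 49 = -42)
Y(r) = 2*r² (Y(r) = (2*r)*r = 2*r²)
s(65) - Y(k) = -42 - 2*(-47)² = -42 - 2*2209 = -42 - 1*4418 = -42 - 4418 = -4460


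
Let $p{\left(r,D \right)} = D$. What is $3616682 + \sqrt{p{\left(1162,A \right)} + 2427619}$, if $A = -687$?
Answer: $3616682 + 2 \sqrt{606733} \approx 3.6182 \cdot 10^{6}$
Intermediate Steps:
$3616682 + \sqrt{p{\left(1162,A \right)} + 2427619} = 3616682 + \sqrt{-687 + 2427619} = 3616682 + \sqrt{2426932} = 3616682 + 2 \sqrt{606733}$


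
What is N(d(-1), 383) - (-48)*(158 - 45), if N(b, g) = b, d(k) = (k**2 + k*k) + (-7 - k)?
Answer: 5420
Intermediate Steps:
d(k) = -7 - k + 2*k**2 (d(k) = (k**2 + k**2) + (-7 - k) = 2*k**2 + (-7 - k) = -7 - k + 2*k**2)
N(d(-1), 383) - (-48)*(158 - 45) = (-7 - 1*(-1) + 2*(-1)**2) - (-48)*(158 - 45) = (-7 + 1 + 2*1) - (-48)*113 = (-7 + 1 + 2) - 1*(-5424) = -4 + 5424 = 5420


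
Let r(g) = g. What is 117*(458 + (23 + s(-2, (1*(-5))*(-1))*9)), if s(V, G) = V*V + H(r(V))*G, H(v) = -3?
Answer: 44694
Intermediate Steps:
s(V, G) = V**2 - 3*G (s(V, G) = V*V - 3*G = V**2 - 3*G)
117*(458 + (23 + s(-2, (1*(-5))*(-1))*9)) = 117*(458 + (23 + ((-2)**2 - 3*1*(-5)*(-1))*9)) = 117*(458 + (23 + (4 - (-15)*(-1))*9)) = 117*(458 + (23 + (4 - 3*5)*9)) = 117*(458 + (23 + (4 - 15)*9)) = 117*(458 + (23 - 11*9)) = 117*(458 + (23 - 99)) = 117*(458 - 76) = 117*382 = 44694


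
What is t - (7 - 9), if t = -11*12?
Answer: -130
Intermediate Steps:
t = -132
t - (7 - 9) = -132 - (7 - 9) = -132 - (-2) = -132 - 1*(-2) = -132 + 2 = -130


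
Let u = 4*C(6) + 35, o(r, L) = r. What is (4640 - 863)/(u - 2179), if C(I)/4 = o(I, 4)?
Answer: -3777/2048 ≈ -1.8442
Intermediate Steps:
C(I) = 4*I
u = 131 (u = 4*(4*6) + 35 = 4*24 + 35 = 96 + 35 = 131)
(4640 - 863)/(u - 2179) = (4640 - 863)/(131 - 2179) = 3777/(-2048) = 3777*(-1/2048) = -3777/2048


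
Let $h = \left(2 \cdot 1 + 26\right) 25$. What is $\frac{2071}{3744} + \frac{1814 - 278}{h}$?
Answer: $\frac{1800121}{655200} \approx 2.7474$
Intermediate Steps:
$h = 700$ ($h = \left(2 + 26\right) 25 = 28 \cdot 25 = 700$)
$\frac{2071}{3744} + \frac{1814 - 278}{h} = \frac{2071}{3744} + \frac{1814 - 278}{700} = 2071 \cdot \frac{1}{3744} + 1536 \cdot \frac{1}{700} = \frac{2071}{3744} + \frac{384}{175} = \frac{1800121}{655200}$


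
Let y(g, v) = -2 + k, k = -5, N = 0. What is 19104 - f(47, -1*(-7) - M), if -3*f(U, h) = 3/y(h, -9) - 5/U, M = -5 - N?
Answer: 18855472/987 ≈ 19104.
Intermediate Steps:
M = -5 (M = -5 - 1*0 = -5 + 0 = -5)
y(g, v) = -7 (y(g, v) = -2 - 5 = -7)
f(U, h) = ⅐ + 5/(3*U) (f(U, h) = -(3/(-7) - 5/U)/3 = -(3*(-⅐) - 5/U)/3 = -(-3/7 - 5/U)/3 = ⅐ + 5/(3*U))
19104 - f(47, -1*(-7) - M) = 19104 - (35 + 3*47)/(21*47) = 19104 - (35 + 141)/(21*47) = 19104 - 176/(21*47) = 19104 - 1*176/987 = 19104 - 176/987 = 18855472/987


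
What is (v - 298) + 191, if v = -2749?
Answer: -2856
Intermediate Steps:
(v - 298) + 191 = (-2749 - 298) + 191 = -3047 + 191 = -2856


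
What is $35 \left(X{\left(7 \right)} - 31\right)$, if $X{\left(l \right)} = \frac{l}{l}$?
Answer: $-1050$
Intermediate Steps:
$X{\left(l \right)} = 1$
$35 \left(X{\left(7 \right)} - 31\right) = 35 \left(1 - 31\right) = 35 \left(-30\right) = -1050$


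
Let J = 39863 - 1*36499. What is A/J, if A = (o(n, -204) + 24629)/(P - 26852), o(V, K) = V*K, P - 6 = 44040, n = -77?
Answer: 40337/57840616 ≈ 0.00069738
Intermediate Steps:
P = 44046 (P = 6 + 44040 = 44046)
o(V, K) = K*V
J = 3364 (J = 39863 - 36499 = 3364)
A = 40337/17194 (A = (-204*(-77) + 24629)/(44046 - 26852) = (15708 + 24629)/17194 = 40337*(1/17194) = 40337/17194 ≈ 2.3460)
A/J = (40337/17194)/3364 = (40337/17194)*(1/3364) = 40337/57840616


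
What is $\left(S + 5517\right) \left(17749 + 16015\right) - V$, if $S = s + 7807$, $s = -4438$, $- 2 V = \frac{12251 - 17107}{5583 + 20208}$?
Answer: $\frac{7737993878636}{25791} \approx 3.0003 \cdot 10^{8}$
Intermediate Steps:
$V = \frac{2428}{25791}$ ($V = - \frac{\left(12251 - 17107\right) \frac{1}{5583 + 20208}}{2} = - \frac{\left(-4856\right) \frac{1}{25791}}{2} = \left(- \frac{1}{2}\right) \left(- \frac{4856}{25791}\right) = \frac{2428}{25791} \approx 0.094141$)
$S = 3369$ ($S = -4438 + 7807 = 3369$)
$\left(S + 5517\right) \left(17749 + 16015\right) - V = \left(3369 + 5517\right) \left(17749 + 16015\right) - \frac{2428}{25791} = 8886 \cdot 33764 - \frac{2428}{25791} = 300026904 - \frac{2428}{25791} = \frac{7737993878636}{25791}$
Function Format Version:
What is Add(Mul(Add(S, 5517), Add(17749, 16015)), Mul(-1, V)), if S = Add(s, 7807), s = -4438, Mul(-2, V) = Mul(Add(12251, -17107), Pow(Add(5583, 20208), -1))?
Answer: Rational(7737993878636, 25791) ≈ 3.0003e+8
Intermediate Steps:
V = Rational(2428, 25791) (V = Mul(Rational(-1, 2), Mul(Add(12251, -17107), Pow(Add(5583, 20208), -1))) = Mul(Rational(-1, 2), Mul(-4856, Pow(25791, -1))) = Mul(Rational(-1, 2), Mul(-4856, Rational(1, 25791))) = Mul(Rational(-1, 2), Rational(-4856, 25791)) = Rational(2428, 25791) ≈ 0.094141)
S = 3369 (S = Add(-4438, 7807) = 3369)
Add(Mul(Add(S, 5517), Add(17749, 16015)), Mul(-1, V)) = Add(Mul(Add(3369, 5517), Add(17749, 16015)), Mul(-1, Rational(2428, 25791))) = Add(Mul(8886, 33764), Rational(-2428, 25791)) = Add(300026904, Rational(-2428, 25791)) = Rational(7737993878636, 25791)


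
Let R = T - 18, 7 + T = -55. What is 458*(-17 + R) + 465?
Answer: -43961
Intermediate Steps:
T = -62 (T = -7 - 55 = -62)
R = -80 (R = -62 - 18 = -80)
458*(-17 + R) + 465 = 458*(-17 - 80) + 465 = 458*(-97) + 465 = -44426 + 465 = -43961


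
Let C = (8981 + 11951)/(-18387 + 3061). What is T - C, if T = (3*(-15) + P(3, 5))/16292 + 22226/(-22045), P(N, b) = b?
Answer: 244340794286/688055290955 ≈ 0.35512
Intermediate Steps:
C = -10466/7663 (C = 20932/(-15326) = 20932*(-1/15326) = -10466/7663 ≈ -1.3658)
T = -90746948/89789285 (T = (3*(-15) + 5)/16292 + 22226/(-22045) = (-45 + 5)*(1/16292) + 22226*(-1/22045) = -40*1/16292 - 22226/22045 = -10/4073 - 22226/22045 = -90746948/89789285 ≈ -1.0107)
T - C = -90746948/89789285 - 1*(-10466/7663) = -90746948/89789285 + 10466/7663 = 244340794286/688055290955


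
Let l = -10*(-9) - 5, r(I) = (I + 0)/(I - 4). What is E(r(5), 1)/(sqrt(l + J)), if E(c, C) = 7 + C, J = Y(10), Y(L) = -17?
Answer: 4*sqrt(17)/17 ≈ 0.97014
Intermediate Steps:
r(I) = I/(-4 + I)
J = -17
l = 85 (l = 90 - 5 = 85)
E(r(5), 1)/(sqrt(l + J)) = (7 + 1)/(sqrt(85 - 17)) = 8/(sqrt(68)) = 8/((2*sqrt(17))) = 8*(sqrt(17)/34) = 4*sqrt(17)/17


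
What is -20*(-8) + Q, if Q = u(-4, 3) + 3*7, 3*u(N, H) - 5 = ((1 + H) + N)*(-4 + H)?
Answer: 548/3 ≈ 182.67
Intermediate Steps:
u(N, H) = 5/3 + (-4 + H)*(1 + H + N)/3 (u(N, H) = 5/3 + (((1 + H) + N)*(-4 + H))/3 = 5/3 + ((1 + H + N)*(-4 + H))/3 = 5/3 + ((-4 + H)*(1 + H + N))/3 = 5/3 + (-4 + H)*(1 + H + N)/3)
Q = 68/3 (Q = (1/3 - 1*3 - 4/3*(-4) + (1/3)*3**2 + (1/3)*3*(-4)) + 3*7 = (1/3 - 3 + 16/3 + (1/3)*9 - 4) + 21 = (1/3 - 3 + 16/3 + 3 - 4) + 21 = 5/3 + 21 = 68/3 ≈ 22.667)
-20*(-8) + Q = -20*(-8) + 68/3 = 160 + 68/3 = 548/3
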